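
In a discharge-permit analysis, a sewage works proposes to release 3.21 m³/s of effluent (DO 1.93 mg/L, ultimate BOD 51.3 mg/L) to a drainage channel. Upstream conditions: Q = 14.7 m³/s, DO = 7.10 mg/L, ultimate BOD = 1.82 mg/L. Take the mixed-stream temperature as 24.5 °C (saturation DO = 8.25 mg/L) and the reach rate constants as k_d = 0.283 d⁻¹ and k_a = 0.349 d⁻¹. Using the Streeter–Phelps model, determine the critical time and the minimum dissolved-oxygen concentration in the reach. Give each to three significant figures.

t_c ≈ 2.47 d; minimum DO ≈ 3.95 mg/L

Mixed DO = (14.7×7.10 + 3.21×1.93)/(14.7+3.21) = 110.6/17.91 = 6.173 mg/L.
Mixed L₀ = (14.7×1.82 + 3.21×51.3)/(17.91) = 191.4/17.91 = 10.69 mg/L.
Initial deficit D₀ = C_s − DO₀ = 8.25 − 6.173 = 2.077 mg/L.
t_c = (1/0.06600) ln[(0.349/0.283)(1 − 2.077×0.06600/(0.283×10.69))] = 15.15 × ln(1.177) = 2.474 d.
D_c = (0.283/0.349) × 10.69 × e^(−0.283×2.474) = 0.8109 × 10.69 × 0.4966 = 4.304 mg/L.
Minimum DO = 8.25 − 4.304 = 3.946 mg/L.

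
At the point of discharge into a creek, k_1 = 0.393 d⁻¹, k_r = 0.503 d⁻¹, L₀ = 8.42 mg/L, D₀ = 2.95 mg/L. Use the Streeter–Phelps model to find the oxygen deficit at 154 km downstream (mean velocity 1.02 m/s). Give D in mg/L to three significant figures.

D ≈ 3.87 mg/L

Travel time t = x/v = 154 km / (1.02 m/s) = 154000 m / 1.02 m/s = 151000 s = 1.747 d.
k_1 L₀/(k_r−k_1) = 0.393×8.42/(0.503−0.393) = 3.309/0.1100 = 30.08 mg/L.
e^(−k_1 t) = e^(−0.393×1.747) = 0.5032; e^(−k_r t) = e^(−0.503×1.747) = 0.4152.
D = 30.08 × (0.5032 − 0.4152) + 2.95 × 0.4152 = 2.647 + 1.225 = 3.872 mg/L.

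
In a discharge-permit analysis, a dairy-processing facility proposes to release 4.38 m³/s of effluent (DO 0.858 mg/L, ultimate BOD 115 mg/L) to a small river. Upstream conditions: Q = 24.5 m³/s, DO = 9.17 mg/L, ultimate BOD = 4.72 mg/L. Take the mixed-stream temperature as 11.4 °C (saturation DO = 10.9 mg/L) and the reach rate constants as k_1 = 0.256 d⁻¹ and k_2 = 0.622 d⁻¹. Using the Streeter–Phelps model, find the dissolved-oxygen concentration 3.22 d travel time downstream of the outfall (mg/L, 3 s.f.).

Mixed DO = (24.5×9.17 + 4.38×0.858)/(24.5+4.38) = 228.4/28.88 = 7.909 mg/L.
Mixed L₀ = (24.5×4.72 + 4.38×115)/(28.88) = 619.3/28.88 = 21.45 mg/L.
Initial deficit D₀ = C_s − DO₀ = 10.9 − 7.909 = 2.991 mg/L.
D(3.22) = [0.256×21.45/(0.622−0.256)](e^(−0.256×3.22) − e^(−0.622×3.22)) + 2.991 e^(−0.622×3.22)
= 15.00 × (0.4385 − 0.1350) + 2.991 × 0.1350 = 4.957 mg/L.
DO = 10.9 − 4.957 = 5.943 mg/L.

DO ≈ 5.94 mg/L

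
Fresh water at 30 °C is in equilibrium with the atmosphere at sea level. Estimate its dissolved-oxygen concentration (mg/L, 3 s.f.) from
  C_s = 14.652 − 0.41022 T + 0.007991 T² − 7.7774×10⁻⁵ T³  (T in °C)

C_s = 14.652 − 0.41022×30 + 0.007991×30² − 7.7774×10⁻⁵×30³ = 7.437 mg/L.

C_s ≈ 7.44 mg/L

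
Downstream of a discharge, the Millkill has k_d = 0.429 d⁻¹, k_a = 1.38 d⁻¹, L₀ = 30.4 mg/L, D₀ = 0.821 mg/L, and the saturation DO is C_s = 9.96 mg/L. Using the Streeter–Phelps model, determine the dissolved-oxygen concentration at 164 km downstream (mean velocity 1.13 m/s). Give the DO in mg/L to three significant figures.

DO ≈ 4.56 mg/L

Travel time t = x/v = 164 km / (1.13 m/s) = 164000 m / 1.13 m/s = 145100 s = 1.680 d.
k_d L₀/(k_a−k_d) = 0.429×30.4/(1.38−0.429) = 13.04/0.9510 = 13.71 mg/L.
e^(−k_d t) = e^(−0.429×1.680) = 0.4864; e^(−k_a t) = e^(−1.38×1.680) = 0.09846.
D = 13.71 × (0.4864 − 0.09846) + 0.821 × 0.09846 = 5.321 + 0.08084 = 5.402 mg/L.
DO = C_s − D = 9.96 − 5.402 = 4.558 mg/L.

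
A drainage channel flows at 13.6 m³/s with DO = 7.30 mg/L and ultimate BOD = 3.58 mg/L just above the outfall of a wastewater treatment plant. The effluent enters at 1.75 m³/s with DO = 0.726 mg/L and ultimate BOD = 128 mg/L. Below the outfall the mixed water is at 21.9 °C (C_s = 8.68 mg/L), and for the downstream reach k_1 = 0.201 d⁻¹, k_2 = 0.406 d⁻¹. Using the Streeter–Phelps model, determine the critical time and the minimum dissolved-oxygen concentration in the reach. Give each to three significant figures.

Mixed DO = (13.6×7.30 + 1.75×0.726)/(13.6+1.75) = 100.6/15.35 = 6.551 mg/L.
Mixed L₀ = (13.6×3.58 + 1.75×128)/(15.35) = 272.7/15.35 = 17.76 mg/L.
Initial deficit D₀ = C_s − DO₀ = 8.68 − 6.551 = 2.129 mg/L.
t_c = (1/0.2050) ln[(0.406/0.201)(1 − 2.129×0.2050/(0.201×17.76))] = 4.878 × ln(1.773) = 2.793 d.
D_c = (0.201/0.406) × 17.76 × e^(−0.201×2.793) = 0.4951 × 17.76 × 0.5704 = 5.016 mg/L.
Minimum DO = 8.68 − 5.016 = 3.664 mg/L.

t_c ≈ 2.79 d; minimum DO ≈ 3.66 mg/L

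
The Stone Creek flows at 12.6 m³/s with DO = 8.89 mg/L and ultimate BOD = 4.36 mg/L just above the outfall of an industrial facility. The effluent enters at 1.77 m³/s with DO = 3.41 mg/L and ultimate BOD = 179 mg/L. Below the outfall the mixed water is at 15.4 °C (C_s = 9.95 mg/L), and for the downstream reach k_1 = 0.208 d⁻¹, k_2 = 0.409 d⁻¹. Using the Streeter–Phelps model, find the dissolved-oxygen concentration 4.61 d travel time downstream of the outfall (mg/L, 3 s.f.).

Mixed DO = (12.6×8.89 + 1.77×3.41)/(12.6+1.77) = 118.0/14.37 = 8.215 mg/L.
Mixed L₀ = (12.6×4.36 + 1.77×179)/(14.37) = 371.8/14.37 = 25.87 mg/L.
Initial deficit D₀ = C_s − DO₀ = 9.95 − 8.215 = 1.735 mg/L.
D(4.61) = [0.208×25.87/(0.409−0.208)](e^(−0.208×4.61) − e^(−0.409×4.61)) + 1.735 e^(−0.409×4.61)
= 26.77 × (0.3833 − 0.1518) + 1.735 × 0.1518 = 6.463 mg/L.
DO = 9.95 − 6.463 = 3.487 mg/L.

DO ≈ 3.49 mg/L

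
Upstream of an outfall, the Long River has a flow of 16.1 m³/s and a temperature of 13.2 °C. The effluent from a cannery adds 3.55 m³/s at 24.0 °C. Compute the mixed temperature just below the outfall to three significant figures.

Flow-weighted mixing: C = (Q_r C_r + Q_w C_w)/(Q_r + Q_w)
= (16.1×13.2 + 3.55×24.0)/(16.1 + 3.55) = 297.7/19.65 = 15.15 °C.

15.2 °C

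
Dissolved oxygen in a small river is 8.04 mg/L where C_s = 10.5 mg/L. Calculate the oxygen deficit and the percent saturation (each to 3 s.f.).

D = C_s − C = 10.5 − 8.04 = 2.46 mg/L.
% saturation = 8.04/10.5 × 100 = 76.6 %.

D ≈ 2.46 mg/L; 76.6 % saturation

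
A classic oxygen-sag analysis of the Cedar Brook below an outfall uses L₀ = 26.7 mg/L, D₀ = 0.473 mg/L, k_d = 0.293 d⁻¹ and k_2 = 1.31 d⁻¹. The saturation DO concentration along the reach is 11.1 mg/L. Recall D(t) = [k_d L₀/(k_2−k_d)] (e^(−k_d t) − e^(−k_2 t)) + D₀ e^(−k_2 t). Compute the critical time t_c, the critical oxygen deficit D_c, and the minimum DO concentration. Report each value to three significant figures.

At the critical point dD/dt = 0, so k_d L₀ e^(−k_d t) = k_2 D. Substituting D(t) from the Streeter–Phelps equation and solving for t gives
t_c = ln[(k_2/k_d)(1 − D₀(k_2−k_d)/(k_d L₀))] / (k_2−k_d).
Here k_2−k_d = 1.017 d⁻¹ and 1 − D₀(k_2−k_d)/(k_d L₀) = 1 − 0.473×1.017/(0.293×26.7) = 0.9385, so
t_c = ln(4.471 × 0.9385) / 1.017 = 1.434 / 1.017 = 1.410 d.
L(t_c) = L₀ e^(−k_d t_c) = 26.7 × 0.6615 = 17.66 mg/L, and at the critical point k_2 D_c = k_d L, so D_c = (0.293/1.31) × 17.66 = 3.951 mg/L.
Minimum DO = C_s − D_c = 11.1 − 3.951 = 7.149 mg/L.

t_c ≈ 1.41 d; D_c ≈ 3.95 mg/L; min DO ≈ 7.15 mg/L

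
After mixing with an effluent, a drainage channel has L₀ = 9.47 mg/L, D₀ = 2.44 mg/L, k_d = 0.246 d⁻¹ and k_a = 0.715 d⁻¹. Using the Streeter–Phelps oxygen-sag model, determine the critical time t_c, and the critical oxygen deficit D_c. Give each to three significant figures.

With k_a/k_d = 2.907 and 1 − D₀(k_a−k_d)/(k_d L₀) = 0.5088,
t_c = ln(2.907 × 0.5088) / (0.715 − 0.246) = ln(1.479) / 0.4690 = 0.3912/0.4690 = 0.8341 d.
L(t_c) = L₀ e^(−k_d t_c) = 9.47 × 0.8145 = 7.713 mg/L, and at the critical point k_a D_c = k_d L, so D_c = (0.246/0.715) × 7.713 = 2.654 mg/L.

t_c ≈ 0.834 d; D_c ≈ 2.65 mg/L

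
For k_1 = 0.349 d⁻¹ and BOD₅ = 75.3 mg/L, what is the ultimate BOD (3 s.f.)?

BOD₅ = L₀(1 − e^(−5k_1)) ⇒ L₀ = BOD₅ / (1 − e^(−5×0.349))
= 75.3 / (1 − 0.1746) = 75.3 / 0.8254 = 91.23 mg/L.

L₀ ≈ 91.2 mg/L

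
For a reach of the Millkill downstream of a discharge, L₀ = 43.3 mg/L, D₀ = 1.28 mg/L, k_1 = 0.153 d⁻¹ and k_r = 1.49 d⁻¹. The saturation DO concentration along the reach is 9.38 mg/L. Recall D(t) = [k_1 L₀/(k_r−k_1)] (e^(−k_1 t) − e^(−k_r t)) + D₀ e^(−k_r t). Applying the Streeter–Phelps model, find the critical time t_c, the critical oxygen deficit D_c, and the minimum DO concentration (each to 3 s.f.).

With k_r/k_1 = 9.739 and 1 − D₀(k_r−k_1)/(k_1 L₀) = 0.7417,
t_c = ln(9.739 × 0.7417) / (1.49 − 0.153) = ln(7.223) / 1.337 = 1.977/1.337 = 1.479 d.
L(t_c) = L₀ e^(−k_1 t_c) = 43.3 × 0.7975 = 34.53 mg/L, and at the critical point k_r D_c = k_1 L, so D_c = (0.153/1.49) × 34.53 = 3.546 mg/L.
Minimum DO = C_s − D_c = 9.38 − 3.546 = 5.834 mg/L.

t_c ≈ 1.48 d; D_c ≈ 3.55 mg/L; min DO ≈ 5.83 mg/L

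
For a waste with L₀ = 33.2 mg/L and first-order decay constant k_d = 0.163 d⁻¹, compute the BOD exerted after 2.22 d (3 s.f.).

y_t = L₀(1 − e^(−k_d t)) = 33.2 × (1 − e^(−0.163×2.22))
= 33.2 × (1 − 0.6964) = 33.2 × 0.3036 = 10.08 mg/L.

y ≈ 10.1 mg/L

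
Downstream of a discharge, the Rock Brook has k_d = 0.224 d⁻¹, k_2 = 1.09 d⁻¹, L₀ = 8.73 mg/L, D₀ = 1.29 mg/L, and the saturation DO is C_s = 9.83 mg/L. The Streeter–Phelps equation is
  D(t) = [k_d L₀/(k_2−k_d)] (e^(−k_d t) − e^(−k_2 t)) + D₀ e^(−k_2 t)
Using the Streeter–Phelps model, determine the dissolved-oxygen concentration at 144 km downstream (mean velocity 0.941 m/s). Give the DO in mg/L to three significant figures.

Travel time t = x/v = 144 km / (0.941 m/s) = 144000 m / 0.941 m/s = 153000 s = 1.771 d.
k_d L₀/(k_2−k_d) = 0.224×8.73/(1.09−0.224) = 1.956/0.8660 = 2.258 mg/L.
e^(−k_d t) = e^(−0.224×1.771) = 0.6725; e^(−k_2 t) = e^(−1.09×1.771) = 0.1451.
D = 2.258 × (0.6725 − 0.1451) + 1.29 × 0.1451 = 1.191 + 0.1871 = 1.378 mg/L.
DO = C_s − D = 9.83 − 1.378 = 8.452 mg/L.

DO ≈ 8.45 mg/L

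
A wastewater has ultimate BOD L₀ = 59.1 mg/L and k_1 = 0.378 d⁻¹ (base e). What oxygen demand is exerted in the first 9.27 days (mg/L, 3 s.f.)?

y_t = L₀(1 − e^(−k_1 t)) = 59.1 × (1 − e^(−0.378×9.27))
= 59.1 × (1 − 0.03008) = 59.1 × 0.9699 = 57.32 mg/L.

y ≈ 57.3 mg/L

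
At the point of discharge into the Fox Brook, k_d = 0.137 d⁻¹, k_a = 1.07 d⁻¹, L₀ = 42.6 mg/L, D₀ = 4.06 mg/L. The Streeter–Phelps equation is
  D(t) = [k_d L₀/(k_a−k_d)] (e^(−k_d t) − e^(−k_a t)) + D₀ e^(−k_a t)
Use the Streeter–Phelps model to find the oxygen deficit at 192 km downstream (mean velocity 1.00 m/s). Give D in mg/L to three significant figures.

Travel time t = x/v = 192 km / (1.00 m/s) = 192000 m / 1.00 m/s = 192000 s = 2.222 d.
k_d L₀/(k_a−k_d) = 0.137×42.6/(1.07−0.137) = 5.836/0.9330 = 6.255 mg/L.
e^(−k_d t) = e^(−0.137×2.222) = 0.7375; e^(−k_a t) = e^(−1.07×2.222) = 0.09276.
D = 6.255 × (0.7375 − 0.09276) + 4.06 × 0.09276 = 4.033 + 0.3766 = 4.410 mg/L.

D ≈ 4.41 mg/L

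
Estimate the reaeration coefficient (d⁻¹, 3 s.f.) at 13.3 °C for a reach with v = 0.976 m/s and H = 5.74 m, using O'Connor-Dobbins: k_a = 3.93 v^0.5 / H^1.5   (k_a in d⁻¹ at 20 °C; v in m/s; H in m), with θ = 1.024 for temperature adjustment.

k_a(20) = 3.93 × 0.976^0.5 / 5.74^1.5 = 3.93 × 0.9879 / 13.75 = 0.2823 d⁻¹.
k_a(13.3) = 0.2823 × 1.024^(13.3−20) = 0.2823 × 0.8531 = 0.2408 d⁻¹.

k_a ≈ 0.241 d⁻¹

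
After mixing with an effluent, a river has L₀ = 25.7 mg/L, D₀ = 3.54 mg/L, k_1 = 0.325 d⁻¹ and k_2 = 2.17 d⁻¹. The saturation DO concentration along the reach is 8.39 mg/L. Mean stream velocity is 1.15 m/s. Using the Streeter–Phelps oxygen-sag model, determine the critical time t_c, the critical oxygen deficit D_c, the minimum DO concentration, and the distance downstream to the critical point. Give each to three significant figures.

t_c ≈ 0.204 d; D_c ≈ 3.60 mg/L; min DO ≈ 4.79 mg/L; x_c ≈ 20.2 km

t_c = [1/(k_2−k_1)] ln[(k_2/k_1)(1 − D₀(k_2−k_1)/(k_1 L₀))]
= [1/(2.17−0.325)] ln[(2.17/0.325)(1 − 3.54×1.845/(0.325×25.7))]
= (1/1.845) ln[6.677 × 0.2180] = 0.5420 × ln(1.456) = 0.5420 × 0.3756 = 0.2036 d.
D_c = (k_1/k_2) L₀ e^(−k_1 t_c) = (0.325/2.17) × 25.7 × e^(−0.325×0.2036) = 0.1498 × 25.7 × 0.9360 = 3.603 mg/L.
Minimum DO = C_s − D_c = 8.39 − 3.603 = 4.787 mg/L.
x_c = v t_c = 1.15 m/s × 0.2036 d × 86400 s/d = 20230 m ≈ 20.2 km.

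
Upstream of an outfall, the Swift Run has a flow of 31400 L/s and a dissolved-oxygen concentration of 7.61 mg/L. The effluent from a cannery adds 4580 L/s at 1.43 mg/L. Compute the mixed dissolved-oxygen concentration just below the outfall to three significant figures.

6.82 mg/L

Flow-weighted mixing: C = (Q_r C_r + Q_w C_w)/(Q_r + Q_w)
= (31400×7.61 + 4580×1.43)/(31400 + 4580) = 245500/35980 = 6.823 mg/L.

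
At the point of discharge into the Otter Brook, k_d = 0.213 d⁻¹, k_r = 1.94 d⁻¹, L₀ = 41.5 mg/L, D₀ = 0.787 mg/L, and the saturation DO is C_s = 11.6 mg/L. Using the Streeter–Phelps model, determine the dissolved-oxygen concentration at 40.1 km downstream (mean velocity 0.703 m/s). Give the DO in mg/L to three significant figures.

DO ≈ 8.36 mg/L

Travel time t = x/v = 40.1 km / (0.703 m/s) = 40100 m / 0.703 m/s = 57040 s = 0.6602 d.
k_d L₀/(k_r−k_d) = 0.213×41.5/(1.94−0.213) = 8.839/1.727 = 5.118 mg/L.
e^(−k_d t) = e^(−0.213×0.6602) = 0.8688; e^(−k_r t) = e^(−1.94×0.6602) = 0.2778.
D = 5.118 × (0.8688 − 0.2778) + 0.787 × 0.2778 = 3.025 + 0.2186 = 3.244 mg/L.
DO = C_s − D = 11.6 − 3.244 = 8.356 mg/L.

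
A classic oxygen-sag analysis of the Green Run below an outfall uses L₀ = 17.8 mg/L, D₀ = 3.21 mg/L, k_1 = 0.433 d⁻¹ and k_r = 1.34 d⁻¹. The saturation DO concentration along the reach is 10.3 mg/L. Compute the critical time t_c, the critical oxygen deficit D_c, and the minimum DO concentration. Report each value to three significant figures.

t_c ≈ 0.722 d; D_c ≈ 4.21 mg/L; min DO ≈ 6.09 mg/L

At the critical point dD/dt = 0, so k_1 L₀ e^(−k_1 t) = k_r D. Substituting D(t) from the Streeter–Phelps equation and solving for t gives
t_c = ln[(k_r/k_1)(1 − D₀(k_r−k_1)/(k_1 L₀))] / (k_r−k_1).
Here k_r−k_1 = 0.9070 d⁻¹ and 1 − D₀(k_r−k_1)/(k_1 L₀) = 1 − 3.21×0.9070/(0.433×17.8) = 0.6223, so
t_c = ln(3.095 × 0.6223) / 0.9070 = 0.6553 / 0.9070 = 0.7225 d.
D_c = (k_1/k_r) L₀ e^(−k_1 t_c) = (0.433/1.34) × 17.8 × e^(−0.433×0.7225) = 0.3231 × 17.8 × 0.7314 = 4.207 mg/L.
Minimum DO = C_s − D_c = 10.3 − 4.207 = 6.093 mg/L.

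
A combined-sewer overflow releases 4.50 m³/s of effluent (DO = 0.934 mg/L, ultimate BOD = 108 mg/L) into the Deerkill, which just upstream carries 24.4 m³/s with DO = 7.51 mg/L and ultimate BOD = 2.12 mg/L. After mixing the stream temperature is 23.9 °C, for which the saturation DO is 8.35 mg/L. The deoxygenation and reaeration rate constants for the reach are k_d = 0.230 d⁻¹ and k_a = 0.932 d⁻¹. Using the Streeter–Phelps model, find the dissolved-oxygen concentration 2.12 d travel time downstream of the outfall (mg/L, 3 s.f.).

Mixed DO = (24.4×7.51 + 4.50×0.934)/(24.4+4.50) = 187.4/28.90 = 6.486 mg/L.
Mixed L₀ = (24.4×2.12 + 4.50×108)/(28.90) = 537.7/28.90 = 18.61 mg/L.
Initial deficit D₀ = C_s − DO₀ = 8.35 − 6.486 = 1.864 mg/L.
D(2.12) = [0.230×18.61/(0.932−0.230)](e^(−0.230×2.12) − e^(−0.932×2.12)) + 1.864 e^(−0.932×2.12)
= 6.096 × (0.6141 − 0.1386) + 1.864 × 0.1386 = 3.157 mg/L.
DO = 8.35 − 3.157 = 5.193 mg/L.

DO ≈ 5.19 mg/L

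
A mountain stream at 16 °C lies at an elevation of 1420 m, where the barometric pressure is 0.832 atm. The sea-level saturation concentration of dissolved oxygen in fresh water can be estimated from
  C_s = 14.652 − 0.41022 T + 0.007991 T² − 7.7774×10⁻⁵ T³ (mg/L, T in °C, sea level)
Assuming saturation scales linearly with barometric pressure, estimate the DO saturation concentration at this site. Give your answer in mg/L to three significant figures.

At sea level: C_s = 14.652 − 0.41022×16 + 0.007991×16² − 7.7774×10⁻⁵×16³ = 9.816 mg/L.
Pressure correction: C_s' = 9.816 × 0.832 = 8.167 mg/L.

C_s ≈ 8.17 mg/L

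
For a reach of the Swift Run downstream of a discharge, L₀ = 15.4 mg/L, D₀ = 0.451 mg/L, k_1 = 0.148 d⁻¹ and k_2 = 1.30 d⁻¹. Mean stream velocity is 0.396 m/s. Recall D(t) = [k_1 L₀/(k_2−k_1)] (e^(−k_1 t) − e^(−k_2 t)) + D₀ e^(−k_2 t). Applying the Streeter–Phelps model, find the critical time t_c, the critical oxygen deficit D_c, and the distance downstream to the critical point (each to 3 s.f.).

t_c ≈ 1.66 d; D_c ≈ 1.37 mg/L; x_c ≈ 56.9 km

With k_2/k_1 = 8.784 and 1 − D₀(k_2−k_1)/(k_1 L₀) = 0.7720,
t_c = ln(8.784 × 0.7720) / (1.30 − 0.148) = ln(6.781) / 1.152 = 1.914/1.152 = 1.662 d.
D_c = (k_1/k_2) L₀ e^(−k_1 t_c) = (0.148/1.30) × 15.4 × e^(−0.148×1.662) = 0.1138 × 15.4 × 0.7820 = 1.371 mg/L.
x_c = v t_c = 0.396 m/s × 1.662 d × 86400 s/d = 56850 m ≈ 56.9 km.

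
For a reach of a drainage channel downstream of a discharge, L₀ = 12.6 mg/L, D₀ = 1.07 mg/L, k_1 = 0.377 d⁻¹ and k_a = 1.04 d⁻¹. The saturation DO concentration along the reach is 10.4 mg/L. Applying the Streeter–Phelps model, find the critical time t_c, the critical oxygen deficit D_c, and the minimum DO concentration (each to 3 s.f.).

t_c = [1/(k_a−k_1)] ln[(k_a/k_1)(1 − D₀(k_a−k_1)/(k_1 L₀))]
= [1/(1.04−0.377)] ln[(1.04/0.377)(1 − 1.07×0.6630/(0.377×12.6))]
= (1/0.6630) ln[2.759 × 0.8507] = 1.508 × ln(2.347) = 1.508 × 0.8530 = 1.287 d.
D_c = (k_1/k_a) L₀ e^(−k_1 t_c) = (0.377/1.04) × 12.6 × e^(−0.377×1.287) = 0.3625 × 12.6 × 0.6157 = 2.812 mg/L.
Minimum DO = C_s − D_c = 10.4 − 2.812 = 7.588 mg/L.

t_c ≈ 1.29 d; D_c ≈ 2.81 mg/L; min DO ≈ 7.59 mg/L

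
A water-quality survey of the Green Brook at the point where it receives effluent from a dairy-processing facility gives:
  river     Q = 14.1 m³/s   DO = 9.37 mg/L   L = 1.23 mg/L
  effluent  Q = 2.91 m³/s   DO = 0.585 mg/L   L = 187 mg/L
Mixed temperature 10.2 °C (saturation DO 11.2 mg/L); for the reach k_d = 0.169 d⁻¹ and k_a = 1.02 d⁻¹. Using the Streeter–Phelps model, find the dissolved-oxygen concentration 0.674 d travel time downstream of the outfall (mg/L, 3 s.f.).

DO ≈ 6.97 mg/L

Mixed DO = (14.1×9.37 + 2.91×0.585)/(14.1+2.91) = 133.8/17.01 = 7.867 mg/L.
Mixed L₀ = (14.1×1.23 + 2.91×187)/(17.01) = 561.5/17.01 = 33.01 mg/L.
Initial deficit D₀ = C_s − DO₀ = 11.2 − 7.867 = 3.333 mg/L.
D(0.674) = [0.169×33.01/(1.02−0.169)](e^(−0.169×0.674) − e^(−1.02×0.674)) + 3.333 e^(−1.02×0.674)
= 6.556 × (0.8923 − 0.5028) + 3.333 × 0.5028 = 4.229 mg/L.
DO = 11.2 − 4.229 = 6.971 mg/L.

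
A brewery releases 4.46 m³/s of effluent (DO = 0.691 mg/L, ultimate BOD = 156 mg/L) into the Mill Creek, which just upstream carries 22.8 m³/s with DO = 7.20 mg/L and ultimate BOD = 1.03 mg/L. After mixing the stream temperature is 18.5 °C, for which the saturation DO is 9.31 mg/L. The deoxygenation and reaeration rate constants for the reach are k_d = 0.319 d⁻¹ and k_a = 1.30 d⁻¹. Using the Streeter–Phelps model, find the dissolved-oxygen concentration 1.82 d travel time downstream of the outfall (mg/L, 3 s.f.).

DO ≈ 5.02 mg/L

Mixed DO = (22.8×7.20 + 4.46×0.691)/(22.8+4.46) = 167.2/27.26 = 6.135 mg/L.
Mixed L₀ = (22.8×1.03 + 4.46×156)/(27.26) = 719.2/27.26 = 26.38 mg/L.
Initial deficit D₀ = C_s − DO₀ = 9.31 − 6.135 = 3.175 mg/L.
D(1.82) = [0.319×26.38/(1.30−0.319)](e^(−0.319×1.82) − e^(−1.30×1.82)) + 3.175 e^(−1.30×1.82)
= 8.580 × (0.5596 − 0.09386) + 3.175 × 0.09386 = 4.294 mg/L.
DO = 9.31 − 4.294 = 5.016 mg/L.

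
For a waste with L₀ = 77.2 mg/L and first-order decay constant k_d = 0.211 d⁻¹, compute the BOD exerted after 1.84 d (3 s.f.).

y ≈ 24.8 mg/L

y_t = L₀(1 − e^(−k_d t)) = 77.2 × (1 − e^(−0.211×1.84))
= 77.2 × (1 − 0.6782) = 77.2 × 0.3218 = 24.84 mg/L.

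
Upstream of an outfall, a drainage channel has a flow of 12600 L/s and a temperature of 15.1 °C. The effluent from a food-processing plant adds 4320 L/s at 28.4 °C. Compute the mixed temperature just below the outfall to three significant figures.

Flow-weighted mixing: C = (Q_r C_r + Q_w C_w)/(Q_r + Q_w)
= (12600×15.1 + 4320×28.4)/(12600 + 4320) = 312900/16920 = 18.50 °C.

18.5 °C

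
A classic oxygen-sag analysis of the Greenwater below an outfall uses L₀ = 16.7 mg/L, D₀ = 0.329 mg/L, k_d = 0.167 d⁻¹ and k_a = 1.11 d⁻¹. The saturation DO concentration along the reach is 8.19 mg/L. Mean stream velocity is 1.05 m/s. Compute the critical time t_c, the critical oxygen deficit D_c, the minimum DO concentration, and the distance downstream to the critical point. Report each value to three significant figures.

At the critical point dD/dt = 0, so k_d L₀ e^(−k_d t) = k_a D. Substituting D(t) from the Streeter–Phelps equation and solving for t gives
t_c = ln[(k_a/k_d)(1 − D₀(k_a−k_d)/(k_d L₀))] / (k_a−k_d).
Here k_a−k_d = 0.9430 d⁻¹ and 1 − D₀(k_a−k_d)/(k_d L₀) = 1 − 0.329×0.9430/(0.167×16.7) = 0.8888, so
t_c = ln(6.647 × 0.8888) / 0.9430 = 1.776 / 0.9430 = 1.884 d.
D_c = (k_d/k_a) L₀ e^(−k_d t_c) = (0.167/1.11) × 16.7 × e^(−0.167×1.884) = 0.1505 × 16.7 × 0.7301 = 1.834 mg/L.
Minimum DO = C_s − D_c = 8.19 − 1.834 = 6.356 mg/L.
x_c = v t_c = 1.05 m/s × 1.884 d × 86400 s/d = 170900 m ≈ 171 km.

t_c ≈ 1.88 d; D_c ≈ 1.83 mg/L; min DO ≈ 6.36 mg/L; x_c ≈ 171 km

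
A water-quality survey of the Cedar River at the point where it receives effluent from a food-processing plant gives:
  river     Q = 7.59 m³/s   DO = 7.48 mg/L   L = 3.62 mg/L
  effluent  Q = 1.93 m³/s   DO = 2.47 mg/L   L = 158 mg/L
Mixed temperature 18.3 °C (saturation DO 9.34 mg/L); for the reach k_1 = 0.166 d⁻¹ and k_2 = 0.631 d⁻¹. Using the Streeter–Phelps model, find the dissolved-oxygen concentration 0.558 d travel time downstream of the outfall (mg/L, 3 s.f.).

Mixed DO = (7.59×7.48 + 1.93×2.47)/(7.59+1.93) = 61.54/9.520 = 6.464 mg/L.
Mixed L₀ = (7.59×3.62 + 1.93×158)/(9.520) = 332.4/9.520 = 34.92 mg/L.
Initial deficit D₀ = C_s − DO₀ = 9.34 − 6.464 = 2.876 mg/L.
D(0.558) = [0.166×34.92/(0.631−0.166)](e^(−0.166×0.558) − e^(−0.631×0.558)) + 2.876 e^(−0.631×0.558)
= 12.47 × (0.9115 − 0.7032) + 2.876 × 0.7032 = 4.619 mg/L.
DO = 9.34 − 4.619 = 4.721 mg/L.

DO ≈ 4.72 mg/L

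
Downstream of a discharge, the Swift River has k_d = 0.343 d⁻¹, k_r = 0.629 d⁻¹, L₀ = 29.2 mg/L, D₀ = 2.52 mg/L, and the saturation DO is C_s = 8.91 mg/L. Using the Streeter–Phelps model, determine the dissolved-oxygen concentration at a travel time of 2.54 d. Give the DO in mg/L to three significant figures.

k_d L₀/(k_r−k_d) = 0.343×29.2/(0.629−0.343) = 10.02/0.2860 = 35.02 mg/L.
e^(−k_d t) = e^(−0.343×2.540) = 0.4184; e^(−k_r t) = e^(−0.629×2.540) = 0.2024.
D = 35.02 × (0.4184 − 0.2024) + 2.52 × 0.2024 = 7.567 + 0.5100 = 8.077 mg/L.
DO = C_s − D = 8.91 − 8.077 = 0.8333 mg/L.

DO ≈ 0.833 mg/L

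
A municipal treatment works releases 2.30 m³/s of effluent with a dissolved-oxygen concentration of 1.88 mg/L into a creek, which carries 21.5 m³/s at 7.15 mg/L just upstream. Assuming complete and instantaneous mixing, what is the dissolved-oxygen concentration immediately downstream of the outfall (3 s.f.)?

Flow-weighted mixing: C = (Q_r C_r + Q_w C_w)/(Q_r + Q_w)
= (21.5×7.15 + 2.30×1.88)/(21.5 + 2.30) = 158.0/23.80 = 6.641 mg/L.

6.64 mg/L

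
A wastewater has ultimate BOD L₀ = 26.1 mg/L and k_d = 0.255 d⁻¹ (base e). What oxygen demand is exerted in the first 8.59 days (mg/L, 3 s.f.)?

y ≈ 23.2 mg/L

y_t = L₀(1 − e^(−k_d t)) = 26.1 × (1 − e^(−0.255×8.59))
= 26.1 × (1 − 0.1119) = 26.1 × 0.8881 = 23.18 mg/L.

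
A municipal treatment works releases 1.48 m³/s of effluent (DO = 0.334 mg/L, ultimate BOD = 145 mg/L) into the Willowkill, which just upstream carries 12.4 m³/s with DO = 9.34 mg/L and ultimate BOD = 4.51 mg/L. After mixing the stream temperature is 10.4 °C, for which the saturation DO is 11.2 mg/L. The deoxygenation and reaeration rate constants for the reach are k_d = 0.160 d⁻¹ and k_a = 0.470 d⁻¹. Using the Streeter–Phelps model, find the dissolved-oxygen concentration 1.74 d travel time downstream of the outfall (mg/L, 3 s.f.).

Mixed DO = (12.4×9.34 + 1.48×0.334)/(12.4+1.48) = 116.3/13.88 = 8.380 mg/L.
Mixed L₀ = (12.4×4.51 + 1.48×145)/(13.88) = 270.5/13.88 = 19.49 mg/L.
Initial deficit D₀ = C_s − DO₀ = 11.2 − 8.380 = 2.820 mg/L.
D(1.74) = [0.160×19.49/(0.470−0.160)](e^(−0.160×1.74) − e^(−0.470×1.74)) + 2.820 e^(−0.470×1.74)
= 10.06 × (0.7570 − 0.4414) + 2.820 × 0.4414 = 4.420 mg/L.
DO = 11.2 − 4.420 = 6.780 mg/L.

DO ≈ 6.78 mg/L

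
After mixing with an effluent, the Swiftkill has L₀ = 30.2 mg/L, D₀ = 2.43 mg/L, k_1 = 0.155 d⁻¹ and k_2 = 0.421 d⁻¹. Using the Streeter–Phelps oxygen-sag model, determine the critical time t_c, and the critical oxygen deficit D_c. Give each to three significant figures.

At the critical point dD/dt = 0, so k_1 L₀ e^(−k_1 t) = k_2 D. Substituting D(t) from the Streeter–Phelps equation and solving for t gives
t_c = ln[(k_2/k_1)(1 − D₀(k_2−k_1)/(k_1 L₀))] / (k_2−k_1).
Here k_2−k_1 = 0.2660 d⁻¹ and 1 − D₀(k_2−k_1)/(k_1 L₀) = 1 − 2.43×0.2660/(0.155×30.2) = 0.8619, so
t_c = ln(2.716 × 0.8619) / 0.2660 = 0.8506 / 0.2660 = 3.198 d.
D_c = (k_1/k_2) L₀ e^(−k_1 t_c) = (0.155/0.421) × 30.2 × e^(−0.155×3.198) = 0.3682 × 30.2 × 0.6092 = 6.773 mg/L.

t_c ≈ 3.20 d; D_c ≈ 6.77 mg/L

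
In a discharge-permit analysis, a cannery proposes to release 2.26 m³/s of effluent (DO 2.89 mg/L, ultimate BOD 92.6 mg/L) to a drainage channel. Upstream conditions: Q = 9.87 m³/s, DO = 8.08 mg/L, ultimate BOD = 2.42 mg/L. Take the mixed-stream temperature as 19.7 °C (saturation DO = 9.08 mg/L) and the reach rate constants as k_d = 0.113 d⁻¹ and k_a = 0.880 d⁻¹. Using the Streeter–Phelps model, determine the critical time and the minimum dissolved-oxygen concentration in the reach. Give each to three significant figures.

t_c ≈ 1.13 d; minimum DO ≈ 6.91 mg/L

Mixed DO = (9.87×8.08 + 2.26×2.89)/(9.87+2.26) = 86.28/12.13 = 7.113 mg/L.
Mixed L₀ = (9.87×2.42 + 2.26×92.6)/(12.13) = 233.2/12.13 = 19.22 mg/L.
Initial deficit D₀ = C_s − DO₀ = 9.08 − 7.113 = 1.967 mg/L.
t_c = (1/0.7670) ln[(0.880/0.113)(1 − 1.967×0.7670/(0.113×19.22))] = 1.304 × ln(2.379) = 1.130 d.
D_c = (0.113/0.880) × 19.22 × e^(−0.113×1.130) = 0.1284 × 19.22 × 0.8802 = 2.172 mg/L.
Minimum DO = 9.08 − 2.172 = 6.908 mg/L.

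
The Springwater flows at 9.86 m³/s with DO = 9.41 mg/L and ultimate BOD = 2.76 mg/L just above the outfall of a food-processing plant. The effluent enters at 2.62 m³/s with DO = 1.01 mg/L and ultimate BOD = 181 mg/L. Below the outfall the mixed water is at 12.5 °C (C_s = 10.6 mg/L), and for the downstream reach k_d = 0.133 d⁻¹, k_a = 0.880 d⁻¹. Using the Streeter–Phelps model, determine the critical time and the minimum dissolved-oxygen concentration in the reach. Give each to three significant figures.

Mixed DO = (9.86×9.41 + 2.62×1.01)/(9.86+2.62) = 95.43/12.48 = 7.647 mg/L.
Mixed L₀ = (9.86×2.76 + 2.62×181)/(12.48) = 501.4/12.48 = 40.18 mg/L.
Initial deficit D₀ = C_s − DO₀ = 10.6 − 7.647 = 2.953 mg/L.
t_c = (1/0.7470) ln[(0.880/0.133)(1 − 2.953×0.7470/(0.133×40.18))] = 1.339 × ln(3.885) = 1.817 d.
D_c = (0.133/0.880) × 40.18 × e^(−0.133×1.817) = 0.1511 × 40.18 × 0.7854 = 4.769 mg/L.
Minimum DO = 10.6 − 4.769 = 5.831 mg/L.

t_c ≈ 1.82 d; minimum DO ≈ 5.83 mg/L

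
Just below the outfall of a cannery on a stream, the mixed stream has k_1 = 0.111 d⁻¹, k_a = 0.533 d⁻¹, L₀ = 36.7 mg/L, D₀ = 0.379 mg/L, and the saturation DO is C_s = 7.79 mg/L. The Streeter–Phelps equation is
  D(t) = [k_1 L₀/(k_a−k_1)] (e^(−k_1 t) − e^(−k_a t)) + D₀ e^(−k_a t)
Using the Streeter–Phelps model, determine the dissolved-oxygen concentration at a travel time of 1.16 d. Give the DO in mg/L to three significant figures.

DO ≈ 4.30 mg/L

k_1 L₀/(k_a−k_1) = 0.111×36.7/(0.533−0.111) = 4.074/0.4220 = 9.653 mg/L.
e^(−k_1 t) = e^(−0.111×1.160) = 0.8792; e^(−k_a t) = e^(−0.533×1.160) = 0.5389.
D = 9.653 × (0.8792 − 0.5389) + 0.379 × 0.5389 = 3.285 + 0.2042 = 3.489 mg/L.
DO = C_s − D = 7.79 − 3.489 = 4.301 mg/L.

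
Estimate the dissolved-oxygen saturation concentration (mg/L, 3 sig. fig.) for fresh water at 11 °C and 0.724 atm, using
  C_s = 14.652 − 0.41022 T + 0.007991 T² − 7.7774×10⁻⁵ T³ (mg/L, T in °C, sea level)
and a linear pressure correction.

C_s ≈ 7.97 mg/L

At sea level: C_s = 14.652 − 0.41022×11 + 0.007991×11² − 7.7774×10⁻⁵×11³ = 11.00 mg/L.
Pressure correction: C_s' = 11.00 × 0.724 = 7.966 mg/L.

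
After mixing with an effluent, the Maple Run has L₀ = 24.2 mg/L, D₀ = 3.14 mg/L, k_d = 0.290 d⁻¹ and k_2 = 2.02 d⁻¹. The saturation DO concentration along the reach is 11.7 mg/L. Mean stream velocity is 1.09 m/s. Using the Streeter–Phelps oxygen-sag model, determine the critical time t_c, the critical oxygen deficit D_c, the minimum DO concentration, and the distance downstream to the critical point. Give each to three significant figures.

t_c ≈ 0.262 d; D_c ≈ 3.22 mg/L; min DO ≈ 8.48 mg/L; x_c ≈ 24.7 km

At the critical point dD/dt = 0, so k_d L₀ e^(−k_d t) = k_2 D. Substituting D(t) from the Streeter–Phelps equation and solving for t gives
t_c = ln[(k_2/k_d)(1 − D₀(k_2−k_d)/(k_d L₀))] / (k_2−k_d).
Here k_2−k_d = 1.730 d⁻¹ and 1 − D₀(k_2−k_d)/(k_d L₀) = 1 − 3.14×1.730/(0.290×24.2) = 0.2260, so
t_c = ln(6.966 × 0.2260) / 1.730 = 0.4536 / 1.730 = 0.2622 d.
L(t_c) = L₀ e^(−k_d t_c) = 24.2 × 0.9268 = 22.43 mg/L, and at the critical point k_2 D_c = k_d L, so D_c = (0.290/2.02) × 22.43 = 3.220 mg/L.
Minimum DO = C_s − D_c = 11.7 − 3.220 = 8.480 mg/L.
x_c = v t_c = 1.09 m/s × 0.2622 d × 86400 s/d = 24690 m ≈ 24.7 km.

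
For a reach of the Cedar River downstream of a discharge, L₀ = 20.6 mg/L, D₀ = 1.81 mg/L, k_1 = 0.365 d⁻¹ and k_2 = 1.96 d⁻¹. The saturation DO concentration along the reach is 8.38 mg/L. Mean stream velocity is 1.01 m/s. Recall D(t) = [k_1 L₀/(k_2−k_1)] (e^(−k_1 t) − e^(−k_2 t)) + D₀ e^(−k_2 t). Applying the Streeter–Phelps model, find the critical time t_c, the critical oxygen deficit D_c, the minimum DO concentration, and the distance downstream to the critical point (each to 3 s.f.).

With k_2/k_1 = 5.370 and 1 − D₀(k_2−k_1)/(k_1 L₀) = 0.6160,
t_c = ln(5.370 × 0.6160) / (1.96 − 0.365) = ln(3.308) / 1.595 = 1.196/1.595 = 0.7501 d.
L(t_c) = L₀ e^(−k_1 t_c) = 20.6 × 0.7605 = 15.67 mg/L, and at the critical point k_2 D_c = k_1 L, so D_c = (0.365/1.96) × 15.67 = 2.917 mg/L.
Minimum DO = C_s − D_c = 8.38 − 2.917 = 5.463 mg/L.
x_c = v t_c = 1.01 m/s × 0.7501 d × 86400 s/d = 65450 m ≈ 65.5 km.

t_c ≈ 0.750 d; D_c ≈ 2.92 mg/L; min DO ≈ 5.46 mg/L; x_c ≈ 65.5 km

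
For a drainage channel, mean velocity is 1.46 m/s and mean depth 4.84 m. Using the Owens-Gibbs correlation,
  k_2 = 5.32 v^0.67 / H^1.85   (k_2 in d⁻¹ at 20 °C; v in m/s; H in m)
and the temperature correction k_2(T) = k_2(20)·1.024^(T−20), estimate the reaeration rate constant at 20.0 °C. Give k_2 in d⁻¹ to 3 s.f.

k_2 ≈ 0.371 d⁻¹

k_2(20) = 5.32 × 1.46^0.67 / 4.84^1.85 = 5.32 × 1.289 / 18.49 = 0.3707 d⁻¹.
k_2(20.0) = 0.3707 × 1.024^(20.0−20) = 0.3707 × 1.000 = 0.3707 d⁻¹.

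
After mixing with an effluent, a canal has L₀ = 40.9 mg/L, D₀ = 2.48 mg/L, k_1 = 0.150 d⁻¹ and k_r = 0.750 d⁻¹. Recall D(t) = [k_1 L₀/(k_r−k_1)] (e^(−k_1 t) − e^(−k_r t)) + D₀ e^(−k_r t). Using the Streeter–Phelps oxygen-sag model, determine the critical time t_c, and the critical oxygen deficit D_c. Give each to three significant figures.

t_c ≈ 2.22 d; D_c ≈ 5.86 mg/L

With k_r/k_1 = 5.000 and 1 − D₀(k_r−k_1)/(k_1 L₀) = 0.7575,
t_c = ln(5.000 × 0.7575) / (0.750 − 0.150) = ln(3.787) / 0.6000 = 1.332/0.6000 = 2.219 d.
L(t_c) = L₀ e^(−k_1 t_c) = 40.9 × 0.7168 = 29.32 mg/L, and at the critical point k_r D_c = k_1 L, so D_c = (0.150/0.750) × 29.32 = 5.864 mg/L.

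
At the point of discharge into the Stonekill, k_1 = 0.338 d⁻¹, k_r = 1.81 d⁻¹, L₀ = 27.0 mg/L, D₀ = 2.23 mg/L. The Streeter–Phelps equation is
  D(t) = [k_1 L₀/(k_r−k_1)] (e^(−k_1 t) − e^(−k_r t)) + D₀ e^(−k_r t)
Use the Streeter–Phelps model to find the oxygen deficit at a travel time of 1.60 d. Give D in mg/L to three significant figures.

D ≈ 3.39 mg/L

k_1 L₀/(k_r−k_1) = 0.338×27.0/(1.81−0.338) = 9.126/1.472 = 6.200 mg/L.
e^(−k_1 t) = e^(−0.338×1.600) = 0.5823; e^(−k_r t) = e^(−1.81×1.600) = 0.05524.
D = 6.200 × (0.5823 − 0.05524) + 2.23 × 0.05524 = 3.267 + 0.1232 = 3.391 mg/L.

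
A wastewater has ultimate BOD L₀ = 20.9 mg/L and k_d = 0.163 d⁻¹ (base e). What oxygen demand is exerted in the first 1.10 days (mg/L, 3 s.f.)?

y_t = L₀(1 − e^(−k_d t)) = 20.9 × (1 − e^(−0.163×1.10))
= 20.9 × (1 − 0.8359) = 20.9 × 0.1641 = 3.431 mg/L.

y ≈ 3.43 mg/L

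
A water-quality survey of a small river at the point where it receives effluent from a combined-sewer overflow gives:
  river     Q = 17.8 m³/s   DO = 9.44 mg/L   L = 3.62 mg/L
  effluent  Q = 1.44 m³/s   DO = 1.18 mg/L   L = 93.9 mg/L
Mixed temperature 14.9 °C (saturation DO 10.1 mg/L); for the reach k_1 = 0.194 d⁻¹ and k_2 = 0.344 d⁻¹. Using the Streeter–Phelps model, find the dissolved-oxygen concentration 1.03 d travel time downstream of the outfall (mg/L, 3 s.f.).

Mixed DO = (17.8×9.44 + 1.44×1.18)/(17.8+1.44) = 169.7/19.24 = 8.822 mg/L.
Mixed L₀ = (17.8×3.62 + 1.44×93.9)/(19.24) = 199.7/19.24 = 10.38 mg/L.
Initial deficit D₀ = C_s − DO₀ = 10.1 − 8.822 = 1.278 mg/L.
D(1.03) = [0.194×10.38/(0.344−0.194)](e^(−0.194×1.03) − e^(−0.344×1.03)) + 1.278 e^(−0.344×1.03)
= 13.42 × (0.8189 − 0.7017) + 1.278 × 0.7017 = 2.470 mg/L.
DO = 10.1 − 2.470 = 7.630 mg/L.

DO ≈ 7.63 mg/L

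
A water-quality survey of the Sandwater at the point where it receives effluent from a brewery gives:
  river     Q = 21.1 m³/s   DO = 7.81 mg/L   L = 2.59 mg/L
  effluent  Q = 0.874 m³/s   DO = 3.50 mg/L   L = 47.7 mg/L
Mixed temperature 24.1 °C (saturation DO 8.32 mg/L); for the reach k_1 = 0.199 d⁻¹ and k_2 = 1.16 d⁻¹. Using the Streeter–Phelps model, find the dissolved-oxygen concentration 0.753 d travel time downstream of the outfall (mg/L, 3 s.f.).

Mixed DO = (21.1×7.81 + 0.874×3.50)/(21.1+0.874) = 167.8/21.97 = 7.639 mg/L.
Mixed L₀ = (21.1×2.59 + 0.874×47.7)/(21.97) = 96.34/21.97 = 4.384 mg/L.
Initial deficit D₀ = C_s − DO₀ = 8.32 − 7.639 = 0.6814 mg/L.
D(0.753) = [0.199×4.384/(1.16−0.199)](e^(−0.199×0.753) − e^(−1.16×0.753)) + 0.6814 e^(−1.16×0.753)
= 0.9079 × (0.8608 − 0.4175) + 0.6814 × 0.4175 = 0.6870 mg/L.
DO = 8.32 − 0.6870 = 7.633 mg/L.

DO ≈ 7.63 mg/L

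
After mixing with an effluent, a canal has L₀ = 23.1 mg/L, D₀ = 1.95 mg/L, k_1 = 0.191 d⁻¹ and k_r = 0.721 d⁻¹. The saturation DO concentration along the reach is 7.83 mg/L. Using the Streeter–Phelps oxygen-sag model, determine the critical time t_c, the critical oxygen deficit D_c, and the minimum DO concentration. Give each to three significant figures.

At the critical point dD/dt = 0, so k_1 L₀ e^(−k_1 t) = k_r D. Substituting D(t) from the Streeter–Phelps equation and solving for t gives
t_c = ln[(k_r/k_1)(1 − D₀(k_r−k_1)/(k_1 L₀))] / (k_r−k_1).
Here k_r−k_1 = 0.5300 d⁻¹ and 1 − D₀(k_r−k_1)/(k_1 L₀) = 1 − 1.95×0.5300/(0.191×23.1) = 0.7658, so
t_c = ln(3.775 × 0.7658) / 0.5300 = 1.061 / 0.5300 = 2.003 d.
L(t_c) = L₀ e^(−k_1 t_c) = 23.1 × 0.6821 = 15.76 mg/L, and at the critical point k_r D_c = k_1 L, so D_c = (0.191/0.721) × 15.76 = 4.174 mg/L.
Minimum DO = C_s − D_c = 7.83 − 4.174 = 3.656 mg/L.

t_c ≈ 2.00 d; D_c ≈ 4.17 mg/L; min DO ≈ 3.66 mg/L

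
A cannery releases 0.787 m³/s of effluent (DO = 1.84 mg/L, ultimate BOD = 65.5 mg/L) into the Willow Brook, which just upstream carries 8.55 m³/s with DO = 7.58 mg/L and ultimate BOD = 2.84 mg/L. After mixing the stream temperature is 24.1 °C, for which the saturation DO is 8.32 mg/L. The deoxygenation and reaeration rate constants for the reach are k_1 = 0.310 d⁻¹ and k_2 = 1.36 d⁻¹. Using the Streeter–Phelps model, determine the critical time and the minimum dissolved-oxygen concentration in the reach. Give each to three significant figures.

Mixed DO = (8.55×7.58 + 0.787×1.84)/(8.55+0.787) = 66.26/9.337 = 7.096 mg/L.
Mixed L₀ = (8.55×2.84 + 0.787×65.5)/(9.337) = 75.83/9.337 = 8.122 mg/L.
Initial deficit D₀ = C_s − DO₀ = 8.32 − 7.096 = 1.224 mg/L.
t_c = (1/1.050) ln[(1.36/0.310)(1 − 1.224×1.050/(0.310×8.122))] = 0.9524 × ln(2.148) = 0.7281 d.
D_c = (0.310/1.36) × 8.122 × e^(−0.310×0.7281) = 0.2279 × 8.122 × 0.7979 = 1.477 mg/L.
Minimum DO = 8.32 − 1.477 = 6.843 mg/L.

t_c ≈ 0.728 d; minimum DO ≈ 6.84 mg/L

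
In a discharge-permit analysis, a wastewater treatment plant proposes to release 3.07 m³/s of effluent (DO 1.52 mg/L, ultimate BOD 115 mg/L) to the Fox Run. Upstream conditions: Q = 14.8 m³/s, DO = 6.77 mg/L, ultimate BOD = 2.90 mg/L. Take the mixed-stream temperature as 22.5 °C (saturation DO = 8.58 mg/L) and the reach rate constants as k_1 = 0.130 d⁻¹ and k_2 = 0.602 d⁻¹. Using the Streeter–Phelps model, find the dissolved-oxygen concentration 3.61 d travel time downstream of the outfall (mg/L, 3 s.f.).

Mixed DO = (14.8×6.77 + 3.07×1.52)/(14.8+3.07) = 104.9/17.87 = 5.868 mg/L.
Mixed L₀ = (14.8×2.90 + 3.07×115)/(17.87) = 396.0/17.87 = 22.16 mg/L.
Initial deficit D₀ = C_s − DO₀ = 8.58 − 5.868 = 2.712 mg/L.
D(3.61) = [0.130×22.16/(0.602−0.130)](e^(−0.130×3.61) − e^(−0.602×3.61)) + 2.712 e^(−0.602×3.61)
= 6.103 × (0.6254 − 0.1138) + 2.712 × 0.1138 = 3.431 mg/L.
DO = 8.58 − 3.431 = 5.149 mg/L.

DO ≈ 5.15 mg/L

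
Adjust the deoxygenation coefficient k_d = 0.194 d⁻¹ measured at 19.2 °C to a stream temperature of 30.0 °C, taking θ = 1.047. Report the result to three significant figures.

k_d ≈ 0.319 d⁻¹

k_d(T₂) = k_d(T₁) · θ^(T₂−T₁) = 0.194 × 1.047^(30.0−19.2)
= 0.194 × 1.047^10.8 = 0.194 × 1.642 = 0.3186 d⁻¹.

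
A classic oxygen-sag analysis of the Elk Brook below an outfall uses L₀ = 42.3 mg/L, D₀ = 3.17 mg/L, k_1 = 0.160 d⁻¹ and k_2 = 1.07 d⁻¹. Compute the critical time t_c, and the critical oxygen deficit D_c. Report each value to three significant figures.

t_c ≈ 1.48 d; D_c ≈ 4.99 mg/L

t_c = [1/(k_2−k_1)] ln[(k_2/k_1)(1 − D₀(k_2−k_1)/(k_1 L₀))]
= [1/(1.07−0.160)] ln[(1.07/0.160)(1 − 3.17×0.9100/(0.160×42.3))]
= (1/0.9100) ln[6.688 × 0.5738] = 1.099 × ln(3.837) = 1.099 × 1.345 = 1.478 d.
D_c = (k_1/k_2) L₀ e^(−k_1 t_c) = (0.160/1.07) × 42.3 × e^(−0.160×1.478) = 0.1495 × 42.3 × 0.7894 = 4.993 mg/L.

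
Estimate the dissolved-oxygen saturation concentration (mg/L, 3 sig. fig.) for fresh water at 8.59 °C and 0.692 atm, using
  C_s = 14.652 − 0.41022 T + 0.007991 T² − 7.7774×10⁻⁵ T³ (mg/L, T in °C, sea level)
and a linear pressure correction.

C_s ≈ 8.07 mg/L

At sea level: C_s = 14.652 − 0.41022×8.59 + 0.007991×8.59² − 7.7774×10⁻⁵×8.59³ = 11.67 mg/L.
Pressure correction: C_s' = 11.67 × 0.692 = 8.075 mg/L.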